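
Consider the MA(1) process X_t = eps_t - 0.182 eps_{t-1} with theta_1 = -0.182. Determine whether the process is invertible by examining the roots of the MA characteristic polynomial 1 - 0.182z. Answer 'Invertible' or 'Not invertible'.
\text{Invertible}

The MA(q) characteristic polynomial is P(z) = 1 - 0.182z.
Invertibility requires all roots to lie outside the unit circle, i.e. |z| > 1 for every root.
This is linear in z: 1 + (-0.182) z = 0  =>  z = -1/(-0.182) = 5.494505,  |z| = 5.494505.
Moduli of all roots: 5.4945.
All moduli strictly greater than 1? Yes.
Verdict: Invertible.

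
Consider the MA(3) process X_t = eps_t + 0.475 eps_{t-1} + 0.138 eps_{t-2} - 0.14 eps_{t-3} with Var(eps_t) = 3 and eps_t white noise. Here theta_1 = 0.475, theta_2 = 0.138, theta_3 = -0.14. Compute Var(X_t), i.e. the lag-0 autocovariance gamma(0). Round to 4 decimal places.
\gamma(0) = 3.7928

For an MA(q) process X_t = eps_t + sum_i theta_i eps_{t-i} with
Var(eps_t) = sigma^2, the variance is
  gamma(0) = sigma^2 * (1 + sum_i theta_i^2).
  sum_i theta_i^2 = (0.475)^2 + (0.138)^2 + (-0.14)^2 = 0.225625 + 0.019044 + 0.0196 = 0.264269.
  gamma(0) = 3 * (1 + 0.264269) = 3 * 1.264269 = 3.792807, which rounds to 3.7928.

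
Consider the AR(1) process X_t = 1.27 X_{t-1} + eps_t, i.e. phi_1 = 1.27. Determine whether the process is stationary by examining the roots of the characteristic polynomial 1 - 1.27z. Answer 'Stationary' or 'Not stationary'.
\text{Not stationary}

The AR(p) characteristic polynomial is P(z) = 1 - 1.27z.
Stationarity requires all roots to lie outside the unit circle, i.e. |z| > 1 for every root.
This is linear in z: 1 + (-1.27) z = 0  =>  z = -1/(-1.27) = 0.787402,  |z| = 0.787402.
Moduli of all roots: 0.7874.
All moduli strictly greater than 1? No.
Verdict: Not stationary.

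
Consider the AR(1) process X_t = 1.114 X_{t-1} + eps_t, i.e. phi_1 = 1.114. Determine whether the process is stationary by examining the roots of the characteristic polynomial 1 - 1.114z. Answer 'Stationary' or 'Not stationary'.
\text{Not stationary}

The AR(p) characteristic polynomial is P(z) = 1 - 1.114z.
Stationarity requires all roots to lie outside the unit circle, i.e. |z| > 1 for every root.
This is linear in z: 1 + (-1.114) z = 0  =>  z = -1/(-1.114) = 0.897666,  |z| = 0.897666.
Moduli of all roots: 0.8977.
All moduli strictly greater than 1? No.
Verdict: Not stationary.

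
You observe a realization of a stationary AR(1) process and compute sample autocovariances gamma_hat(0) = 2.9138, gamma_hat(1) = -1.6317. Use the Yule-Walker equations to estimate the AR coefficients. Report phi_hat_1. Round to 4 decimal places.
\hat\phi_{1} = -0.5600

The Yule-Walker equations for an AR(p) process read, in matrix form,
  Gamma_p phi = r_p,   with   (Gamma_p)_{ij} = gamma(|i - j|),
                       (r_p)_i = gamma(i),   i,j = 1..p.
Substitute the sample gammas (Toeplitz matrix and right-hand side of size 1):
  Gamma_p = [[2.9138]]
  r_p     = [-1.6317]
With p = 1 this is the single equation gamma(0) phi_1 = gamma(1):
  phi_hat_1 = gamma(1) / gamma(0) = -1.6317 / 2.9138 = -0.5600.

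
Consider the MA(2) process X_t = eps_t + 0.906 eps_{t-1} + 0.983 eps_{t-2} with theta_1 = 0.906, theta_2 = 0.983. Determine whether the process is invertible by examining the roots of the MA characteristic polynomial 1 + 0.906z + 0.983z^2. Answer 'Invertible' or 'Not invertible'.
\text{Invertible}

The MA(q) characteristic polynomial is P(z) = 1 + 0.906z + 0.983z^2.
Invertibility requires all roots to lie outside the unit circle, i.e. |z| > 1 for every root.
Set 1 + (0.906) z + (0.983) z^2 = 0, i.e. a z^2 + b z + c = 0 with a = 0.983, b = 0.906, c = 1.
Discriminant D = b^2 - 4ac = (0.906)^2 - 4*(0.983)*1 = 0.820836 - (3.932) = -3.111164.
D < 0, so the roots are the complex-conjugate pair z = (-b +/- i sqrt(-D)) / (2a) = -0.4608 +/- 0.8972i.
For a conjugate pair |z|^2 = z * conj(z) = (product of roots) = c/a = 1/(0.983) = 1.017294, so |z| = sqrt(1.017294) = 1.0086 for both roots.
Moduli of all roots: 1.0086, 1.0086.
All moduli strictly greater than 1? Yes.
Verdict: Invertible.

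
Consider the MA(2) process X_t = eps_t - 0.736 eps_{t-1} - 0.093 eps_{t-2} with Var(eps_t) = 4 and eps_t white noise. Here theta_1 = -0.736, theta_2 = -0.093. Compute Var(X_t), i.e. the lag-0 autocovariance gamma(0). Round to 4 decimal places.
\gamma(0) = 6.2014

For an MA(q) process X_t = eps_t + sum_i theta_i eps_{t-i} with
Var(eps_t) = sigma^2, the variance is
  gamma(0) = sigma^2 * (1 + sum_i theta_i^2).
  sum_i theta_i^2 = (-0.736)^2 + (-0.093)^2 = 0.541696 + 0.008649 = 0.550345.
  gamma(0) = 4 * (1 + 0.550345) = 4 * 1.550345 = 6.20138, which rounds to 6.2014.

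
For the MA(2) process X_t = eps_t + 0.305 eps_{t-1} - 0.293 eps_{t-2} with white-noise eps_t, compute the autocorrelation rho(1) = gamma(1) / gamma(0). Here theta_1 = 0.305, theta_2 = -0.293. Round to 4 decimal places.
\rho(1) = 0.1829

For an MA(q) process with theta_0 = 1, the autocovariance is
  gamma(k) = sigma^2 * sum_{i=0..q-k} theta_i * theta_{i+k},
and rho(k) = gamma(k) / gamma(0). Sigma^2 cancels.
  numerator   = (1)*(0.305) + (0.305)*(-0.293) = 0.215635.
  denominator = (1)^2 + (0.305)^2 + (-0.293)^2 = 1.178874.
  rho(1) = 0.215635 / 1.178874 = 0.1829.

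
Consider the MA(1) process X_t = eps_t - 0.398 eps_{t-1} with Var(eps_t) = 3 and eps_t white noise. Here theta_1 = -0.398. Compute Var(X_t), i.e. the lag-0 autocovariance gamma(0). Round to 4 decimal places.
\gamma(0) = 3.4752

For an MA(q) process X_t = eps_t + sum_i theta_i eps_{t-i} with
Var(eps_t) = sigma^2, the variance is
  gamma(0) = sigma^2 * (1 + sum_i theta_i^2).
  sum_i theta_i^2 = (-0.398)^2 = 0.158404.
  gamma(0) = 3 * (1 + 0.158404) = 3 * 1.158404 = 3.475212, which rounds to 3.4752.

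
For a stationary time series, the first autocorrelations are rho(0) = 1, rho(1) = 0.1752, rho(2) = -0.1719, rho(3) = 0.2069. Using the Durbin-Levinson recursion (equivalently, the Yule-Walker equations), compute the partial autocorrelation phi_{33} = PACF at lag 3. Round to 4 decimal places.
\phi_{33} = 0.3020

The PACF at lag k is phi_{kk}, the last component of the solution
to the Yule-Walker system G_k phi = r_k where
  (G_k)_{ij} = rho(|i - j|), (r_k)_i = rho(i), i,j = 1..k.
Equivalently, Durbin-Levinson gives phi_{kk} iteratively:
  phi_{11} = rho(1)
  phi_{kk} = [rho(k) - sum_{j=1..k-1} phi_{k-1,j} rho(k-j)]
            / [1 - sum_{j=1..k-1} phi_{k-1,j} rho(j)],
  phi_{k,j} = phi_{k-1,j} - phi_{kk} phi_{k-1,k-j},  j = 1..k-1.
Step k = 1:
  phi_11 = rho(1) = 0.1752.
Step k = 2:
  phi_22 = [rho(2) - phi_11 rho(1)] / [1 - phi_11 rho(1)] = [-0.1719 - (0.1752)(0.1752)] / [1 - (0.1752)(0.1752)]
         = -0.20259504 / 0.96930496 = -0.209011.
  Update: phi_21 = phi_11 - phi_22 phi_11 = 0.1752 - (-0.209011)(0.1752) = 0.211819.
Step k = 3:
  phi_33 = [rho(3) - phi_21 rho(2) - phi_22 rho(1)] / [1 - phi_21 rho(1) - phi_22 rho(2)]
    numerator   = 0.2069 - (0.211819)(-0.1719) - (-0.209011)(0.1752) = 0.27993029
    denominator = 1 - (0.211819)(0.1752) - (-0.209011)(-0.1719) = 0.92696044
  phi_33 = 0.27993029 / 0.92696044 = 0.302.
Therefore phi_{33} = 0.3020.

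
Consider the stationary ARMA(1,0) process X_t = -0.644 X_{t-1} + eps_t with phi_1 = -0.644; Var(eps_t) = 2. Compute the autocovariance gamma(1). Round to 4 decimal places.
\gamma(1) = -2.2007

Multiply the model equation by X_{t-k} and take expectations. With theta_0 = psi_0 = 1 and psi_j the MA(infinity) weights, this gives
  gamma(k) - sum_i phi_i gamma(k-i) = c_k,
  c_k = sigma^2 * sum_{j=k..q} theta_j psi_{j-k}   (c_k = 0 for k > q),
using gamma(-m) = gamma(m).
Pure AR (q = 0): c_0 = sigma^2 = 2, c_k = 0 for k >= 1.
Equations for k = 0 and k = 1 (AR order 1):
  gamma(0) = phi_1 gamma(1) + c_0
  gamma(1) = phi_1 gamma(0) + c_1
Substituting the second into the first: gamma(0) (1 - phi_1^2) = c_0 + phi_1 c_1, so
  gamma(0) = c_0 / (1 - phi_1^2) = 2 / (1 - (-0.644)^2) = 2 / 0.585264 = 3.417261.
  gamma(1) = phi_1 gamma(0) = (-0.644)(3.417261) = -2.200716.
Therefore gamma(1) = -2.2007 (to 4 decimal places).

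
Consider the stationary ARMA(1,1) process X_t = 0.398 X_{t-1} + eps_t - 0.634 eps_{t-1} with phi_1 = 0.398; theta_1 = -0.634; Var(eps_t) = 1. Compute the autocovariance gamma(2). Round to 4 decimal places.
\gamma(2) = -0.0834

Multiply the model equation by X_{t-k} and take expectations. With theta_0 = psi_0 = 1 and psi_j the MA(infinity) weights, this gives
  gamma(k) - sum_i phi_i gamma(k-i) = c_k,
  c_k = sigma^2 * sum_{j=k..q} theta_j psi_{j-k}   (c_k = 0 for k > q),
using gamma(-m) = gamma(m).
psi-weights needed (psi_j = theta_j + sum_i phi_i psi_{j-i}):
  psi_1 = theta_1 + phi_1 = -0.634 + (0.398) = -0.236
Right-hand sides:
  c_0 = sigma^2 (1 + theta_1 psi_1) = 1 * (1 + (-0.634)(-0.236)) = 1 * 1.149624 = 1.149624
  c_1 = sigma^2 theta_1 = 1 * (-0.634) = -0.634
  c_2 = 0
Equations for k = 0 and k = 1 (AR order 1):
  gamma(0) = phi_1 gamma(1) + c_0
  gamma(1) = phi_1 gamma(0) + c_1
Substituting the second into the first: gamma(0) (1 - phi_1^2) = c_0 + phi_1 c_1, so
  gamma(0) = (c_0 + phi_1 c_1) / (1 - phi_1^2) = (1.149624 + (0.398)(-0.634)) / (1 - (0.398)^2) = 0.897292 / 0.841596 = 1.066179.
  gamma(1) = phi_1 gamma(0) + c_1 = (0.398)(1.066179) + (-0.634) = -0.209661.
For k = 2 (> q): gamma(2) = phi_1 gamma(1) = (0.398)(-0.209661) = -0.083445.
Therefore gamma(2) = -0.0834 (to 4 decimal places).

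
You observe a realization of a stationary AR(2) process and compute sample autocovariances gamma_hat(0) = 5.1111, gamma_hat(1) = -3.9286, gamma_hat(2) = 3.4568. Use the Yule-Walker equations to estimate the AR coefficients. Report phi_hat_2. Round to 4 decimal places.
\hat\phi_{2} = 0.2090

The Yule-Walker equations for an AR(p) process read, in matrix form,
  Gamma_p phi = r_p,   with   (Gamma_p)_{ij} = gamma(|i - j|),
                       (r_p)_i = gamma(i),   i,j = 1..p.
Substitute the sample gammas (Toeplitz matrix and right-hand side of size 2):
  Gamma_p = [[5.1111, -3.9286], [-3.9286, 5.1111]]
  r_p     = [-3.9286, 3.4568]
Written out:
  5.1111 phi_1 - 3.9286 phi_2 = -3.9286
  -3.9286 phi_1 + 5.1111 phi_2 = 3.4568
Solve by Cramer's rule:
  det = gamma(0)^2 - gamma(1)^2 = (5.1111)^2 - (-3.9286)^2 = 26.12334321 - 15.43389796 = 10.68944525
  phi_hat_1 = [gamma(1) gamma(0) - gamma(1) gamma(2)] / det = [(-3.9286)(5.1111) - (-3.9286)(3.4568)] / 10.68944525 = -6.49908298 / 10.68944525 = -0.608
  phi_hat_2 = [gamma(0) gamma(2) - gamma(1)^2] / det = [(5.1111)(3.4568) - (-3.9286)^2] / 10.68944525 = 2.23415252 / 10.68944525 = 0.209
So phi_hat = [-0.6080, 0.2090].
Therefore phi_hat_2 = 0.2090.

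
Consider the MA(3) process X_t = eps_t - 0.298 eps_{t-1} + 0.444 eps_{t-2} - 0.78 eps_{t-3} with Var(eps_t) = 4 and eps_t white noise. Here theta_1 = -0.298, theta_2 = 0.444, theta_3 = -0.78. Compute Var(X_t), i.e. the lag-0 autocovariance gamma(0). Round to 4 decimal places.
\gamma(0) = 7.5774

For an MA(q) process X_t = eps_t + sum_i theta_i eps_{t-i} with
Var(eps_t) = sigma^2, the variance is
  gamma(0) = sigma^2 * (1 + sum_i theta_i^2).
  sum_i theta_i^2 = (-0.298)^2 + (0.444)^2 + (-0.78)^2 = 0.088804 + 0.197136 + 0.6084 = 0.89434.
  gamma(0) = 4 * (1 + 0.89434) = 4 * 1.89434 = 7.57736, which rounds to 7.5774.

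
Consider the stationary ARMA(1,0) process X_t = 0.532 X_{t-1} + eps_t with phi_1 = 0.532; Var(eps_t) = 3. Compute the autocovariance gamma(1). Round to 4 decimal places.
\gamma(1) = 2.2260

Multiply the model equation by X_{t-k} and take expectations. With theta_0 = psi_0 = 1 and psi_j the MA(infinity) weights, this gives
  gamma(k) - sum_i phi_i gamma(k-i) = c_k,
  c_k = sigma^2 * sum_{j=k..q} theta_j psi_{j-k}   (c_k = 0 for k > q),
using gamma(-m) = gamma(m).
Pure AR (q = 0): c_0 = sigma^2 = 3, c_k = 0 for k >= 1.
Equations for k = 0 and k = 1 (AR order 1):
  gamma(0) = phi_1 gamma(1) + c_0
  gamma(1) = phi_1 gamma(0) + c_1
Substituting the second into the first: gamma(0) (1 - phi_1^2) = c_0 + phi_1 c_1, so
  gamma(0) = c_0 / (1 - phi_1^2) = 3 / (1 - (0.532)^2) = 3 / 0.716976 = 4.18424.
  gamma(1) = phi_1 gamma(0) = (0.532)(4.18424) = 2.226016.
Therefore gamma(1) = 2.2260 (to 4 decimal places).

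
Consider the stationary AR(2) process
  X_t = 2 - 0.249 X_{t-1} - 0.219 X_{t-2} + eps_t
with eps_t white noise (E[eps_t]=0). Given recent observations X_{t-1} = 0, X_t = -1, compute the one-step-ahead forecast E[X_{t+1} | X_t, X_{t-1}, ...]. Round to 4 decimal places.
E[X_{t+1} \mid \mathcal F_t] = 2.2490

For an AR(p) model X_t = c + sum_i phi_i X_{t-i} + eps_t, the
one-step-ahead conditional mean is
  E[X_{t+1} | X_t, ...] = c + sum_i phi_i X_{t+1-i}.
Substitute known values:
  E[X_{t+1} | ...] = 2 + (-0.249) * (-1) + (-0.219) * (0)
                   = 2.2490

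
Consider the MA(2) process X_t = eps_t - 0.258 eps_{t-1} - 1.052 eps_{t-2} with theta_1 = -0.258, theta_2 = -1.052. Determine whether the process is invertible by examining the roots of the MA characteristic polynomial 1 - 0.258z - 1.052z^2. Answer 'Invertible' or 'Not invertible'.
\text{Not invertible}

The MA(q) characteristic polynomial is P(z) = 1 - 0.258z - 1.052z^2.
Invertibility requires all roots to lie outside the unit circle, i.e. |z| > 1 for every root.
Set 1 + (-0.258) z + (-1.052) z^2 = 0, i.e. a z^2 + b z + c = 0 with a = -1.052, b = -0.258, c = 1.
Discriminant D = b^2 - 4ac = (-0.258)^2 - 4*(-1.052)*1 = 0.066564 - (-4.208) = 4.274564.
D >= 0, so the roots are real: z = (-b +/- sqrt(D)) / (2a) = (0.258 +/- 2.067502) / (-2.104).
  z_1 = (0.258 + 2.067502) / (-2.104) = -1.1053,   |z_1| = 1.1053.
  z_2 = (0.258 - 2.067502) / (-2.104) = 0.86,   |z_2| = 0.86.
Moduli of all roots: 1.1053, 0.8600.
All moduli strictly greater than 1? No.
Verdict: Not invertible.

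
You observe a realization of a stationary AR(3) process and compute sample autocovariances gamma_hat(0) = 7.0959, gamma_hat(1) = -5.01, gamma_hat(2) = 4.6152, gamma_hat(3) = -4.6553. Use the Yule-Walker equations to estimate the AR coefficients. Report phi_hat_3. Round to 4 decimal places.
\hat\phi_{3} = -0.2680

The Yule-Walker equations for an AR(p) process read, in matrix form,
  Gamma_p phi = r_p,   with   (Gamma_p)_{ij} = gamma(|i - j|),
                       (r_p)_i = gamma(i),   i,j = 1..p.
Substitute the sample gammas (Toeplitz matrix and right-hand side of size 3):
  Gamma_p = [[7.0959, -5.01, 4.6152], [-5.01, 7.0959, -5.01], [4.6152, -5.01, 7.0959]]
  r_p     = [-5.01, 4.6152, -4.6553]
Written out (R1..R3):
  (R1) 7.0959 phi_1 - 5.01 phi_2 + 4.6152 phi_3 = -5.01
  (R2) -5.01 phi_1 + 7.0959 phi_2 - 5.01 phi_3 = 4.6152
  (R3) 4.6152 phi_1 - 5.01 phi_2 + 7.0959 phi_3 = -4.6553
Gaussian elimination:
  R2 <- R2 - (-5.01/7.0959) R1 = R2 - (-0.706042) R1:  3.558632 phi_2 - 1.751477 phi_3 = 1.077932
  R3 <- R3 - (4.6152/7.0959) R1 = R3 - (0.650404) R1:  -1.751477 phi_2 + 4.094157 phi_3 = -1.396777
  R3 <- R3 - (-1.751477/3.558632) R2 = R3 - (-0.492177) R2:  3.23212 phi_3 = -0.866244
Back-substitution:
  phi_hat_3 = -0.866244 / 3.23212 = -0.268011
  phi_hat_2 = (1.077932 - (-1.751477)(-0.268011)) / 3.558632 = 0.170997
  phi_hat_1 = (-5.01 - (-5.01)(0.170997) - (4.6152)(-0.268011)) / 7.0959 = -0.410995
So phi_hat = [-0.4110, 0.1710, -0.2680].
Therefore phi_hat_3 = -0.2680.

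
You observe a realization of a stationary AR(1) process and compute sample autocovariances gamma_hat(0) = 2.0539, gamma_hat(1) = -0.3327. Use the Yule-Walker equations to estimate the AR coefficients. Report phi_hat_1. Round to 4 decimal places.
\hat\phi_{1} = -0.1620

The Yule-Walker equations for an AR(p) process read, in matrix form,
  Gamma_p phi = r_p,   with   (Gamma_p)_{ij} = gamma(|i - j|),
                       (r_p)_i = gamma(i),   i,j = 1..p.
Substitute the sample gammas (Toeplitz matrix and right-hand side of size 1):
  Gamma_p = [[2.0539]]
  r_p     = [-0.3327]
With p = 1 this is the single equation gamma(0) phi_1 = gamma(1):
  phi_hat_1 = gamma(1) / gamma(0) = -0.3327 / 2.0539 = -0.1620.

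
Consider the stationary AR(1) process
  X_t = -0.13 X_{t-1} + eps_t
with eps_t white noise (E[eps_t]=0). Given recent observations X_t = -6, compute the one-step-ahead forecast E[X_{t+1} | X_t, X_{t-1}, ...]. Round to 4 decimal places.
E[X_{t+1} \mid \mathcal F_t] = 0.7800

For an AR(p) model X_t = c + sum_i phi_i X_{t-i} + eps_t, the
one-step-ahead conditional mean is
  E[X_{t+1} | X_t, ...] = c + sum_i phi_i X_{t+1-i}.
Substitute known values:
  E[X_{t+1} | ...] = (-0.13) * (-6)
                   = 0.7800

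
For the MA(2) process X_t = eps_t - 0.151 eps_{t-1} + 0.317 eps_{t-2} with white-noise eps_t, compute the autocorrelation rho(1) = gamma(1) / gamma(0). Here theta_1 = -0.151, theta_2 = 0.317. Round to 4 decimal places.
\rho(1) = -0.1770

For an MA(q) process with theta_0 = 1, the autocovariance is
  gamma(k) = sigma^2 * sum_{i=0..q-k} theta_i * theta_{i+k},
and rho(k) = gamma(k) / gamma(0). Sigma^2 cancels.
  numerator   = (1)*(-0.151) + (-0.151)*(0.317) = -0.198867.
  denominator = (1)^2 + (-0.151)^2 + (0.317)^2 = 1.12329.
  rho(1) = -0.198867 / 1.12329 = -0.1770.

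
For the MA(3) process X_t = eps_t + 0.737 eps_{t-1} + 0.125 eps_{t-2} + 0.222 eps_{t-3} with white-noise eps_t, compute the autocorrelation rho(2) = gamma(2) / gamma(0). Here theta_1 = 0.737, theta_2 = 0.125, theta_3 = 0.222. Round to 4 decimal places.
\rho(2) = 0.1795

For an MA(q) process with theta_0 = 1, the autocovariance is
  gamma(k) = sigma^2 * sum_{i=0..q-k} theta_i * theta_{i+k},
and rho(k) = gamma(k) / gamma(0). Sigma^2 cancels.
  numerator   = (1)*(0.125) + (0.737)*(0.222) = 0.288614.
  denominator = (1)^2 + (0.737)^2 + (0.125)^2 + (0.222)^2 = 1.608078.
  rho(2) = 0.288614 / 1.608078 = 0.1795.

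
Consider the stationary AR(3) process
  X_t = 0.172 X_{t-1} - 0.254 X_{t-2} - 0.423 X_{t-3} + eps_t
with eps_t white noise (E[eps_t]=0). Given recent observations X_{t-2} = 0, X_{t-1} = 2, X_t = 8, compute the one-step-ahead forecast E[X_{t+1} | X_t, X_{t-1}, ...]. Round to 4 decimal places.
E[X_{t+1} \mid \mathcal F_t] = 0.8680

For an AR(p) model X_t = c + sum_i phi_i X_{t-i} + eps_t, the
one-step-ahead conditional mean is
  E[X_{t+1} | X_t, ...] = c + sum_i phi_i X_{t+1-i}.
Substitute known values:
  E[X_{t+1} | ...] = (0.172) * (8) + (-0.254) * (2) + (-0.423) * (0)
                   = 0.8680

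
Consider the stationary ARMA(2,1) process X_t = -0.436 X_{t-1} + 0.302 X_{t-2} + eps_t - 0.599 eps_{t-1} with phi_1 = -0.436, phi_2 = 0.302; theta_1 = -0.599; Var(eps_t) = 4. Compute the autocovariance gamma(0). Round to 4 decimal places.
\gamma(0) = 15.2083

Multiply the model equation by X_{t-k} and take expectations. With theta_0 = psi_0 = 1 and psi_j the MA(infinity) weights, this gives
  gamma(k) - sum_i phi_i gamma(k-i) = c_k,
  c_k = sigma^2 * sum_{j=k..q} theta_j psi_{j-k}   (c_k = 0 for k > q),
using gamma(-m) = gamma(m).
psi-weights needed (psi_j = theta_j + sum_i phi_i psi_{j-i}):
  psi_1 = theta_1 + phi_1 = -0.599 + (-0.436) = -1.035
Right-hand sides:
  c_0 = sigma^2 (1 + theta_1 psi_1) = 4 * (1 + (-0.599)(-1.035)) = 4 * 1.619965 = 6.47986
  c_1 = sigma^2 theta_1 = 4 * (-0.599) = -2.396
  c_2 = 0
Equations for k = 0, 1, 2 (AR order 2, c_2 = 0):
  (E0) gamma(0) = phi_1 gamma(1) + phi_2 gamma(2) + c_0
  (E1) gamma(1) = phi_1 gamma(0) + phi_2 gamma(1) + c_1
  (E2) gamma(2) = phi_1 gamma(1) + phi_2 gamma(0)
From (E1): gamma(1) = A gamma(0) + B with
  A = phi_1 / (1 - phi_2) = -0.436 / 0.698 = -0.624642,   B = c_1 / (1 - phi_2) = -2.396 / 0.698 = -3.432665.
Insert (E2) into (E0): gamma(0) (1 - phi_2^2) = phi_1 (1 + phi_2) gamma(1) + c_0.
  phi_1 (1 + phi_2) = (-0.436)(1.302) = -0.567672,   1 - phi_2^2 = 0.908796.
Replace gamma(1) by A gamma(0) + B and collect gamma(0):
  gamma(0) [0.908796 - (-0.567672)(-0.624642)] = (-0.567672)(-3.432665) + 6.47986
  gamma(0) * 0.554204 = 8.428488
  gamma(0) = 8.428488 / 0.554204 = 15.208268.
Therefore gamma(0) = 15.2083 (to 4 decimal places).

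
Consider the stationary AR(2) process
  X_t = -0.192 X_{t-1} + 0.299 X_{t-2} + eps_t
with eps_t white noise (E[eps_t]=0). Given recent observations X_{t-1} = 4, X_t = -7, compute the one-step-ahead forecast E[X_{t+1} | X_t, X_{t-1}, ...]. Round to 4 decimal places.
E[X_{t+1} \mid \mathcal F_t] = 2.5400

For an AR(p) model X_t = c + sum_i phi_i X_{t-i} + eps_t, the
one-step-ahead conditional mean is
  E[X_{t+1} | X_t, ...] = c + sum_i phi_i X_{t+1-i}.
Substitute known values:
  E[X_{t+1} | ...] = (-0.192) * (-7) + (0.299) * (4)
                   = 2.5400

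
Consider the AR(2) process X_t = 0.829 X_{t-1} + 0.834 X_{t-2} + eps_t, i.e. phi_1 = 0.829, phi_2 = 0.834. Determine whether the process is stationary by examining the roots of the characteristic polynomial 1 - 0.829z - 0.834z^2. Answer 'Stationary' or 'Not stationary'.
\text{Not stationary}

The AR(p) characteristic polynomial is P(z) = 1 - 0.829z - 0.834z^2.
Stationarity requires all roots to lie outside the unit circle, i.e. |z| > 1 for every root.
Set 1 + (-0.829) z + (-0.834) z^2 = 0, i.e. a z^2 + b z + c = 0 with a = -0.834, b = -0.829, c = 1.
Discriminant D = b^2 - 4ac = (-0.829)^2 - 4*(-0.834)*1 = 0.687241 - (-3.336) = 4.023241.
D >= 0, so the roots are real: z = (-b +/- sqrt(D)) / (2a) = (0.829 +/- 2.005802) / (-1.668).
  z_1 = (0.829 + 2.005802) / (-1.668) = -1.6995,   |z_1| = 1.6995.
  z_2 = (0.829 - 2.005802) / (-1.668) = 0.7055,   |z_2| = 0.7055.
Moduli of all roots: 1.6995, 0.7055.
All moduli strictly greater than 1? No.
Verdict: Not stationary.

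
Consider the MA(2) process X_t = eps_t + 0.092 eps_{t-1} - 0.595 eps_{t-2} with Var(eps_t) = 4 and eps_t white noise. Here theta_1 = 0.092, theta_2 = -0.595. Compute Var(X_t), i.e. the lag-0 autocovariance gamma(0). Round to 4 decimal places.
\gamma(0) = 5.4500

For an MA(q) process X_t = eps_t + sum_i theta_i eps_{t-i} with
Var(eps_t) = sigma^2, the variance is
  gamma(0) = sigma^2 * (1 + sum_i theta_i^2).
  sum_i theta_i^2 = (0.092)^2 + (-0.595)^2 = 0.008464 + 0.354025 = 0.362489.
  gamma(0) = 4 * (1 + 0.362489) = 4 * 1.362489 = 5.449956, which rounds to 5.4500.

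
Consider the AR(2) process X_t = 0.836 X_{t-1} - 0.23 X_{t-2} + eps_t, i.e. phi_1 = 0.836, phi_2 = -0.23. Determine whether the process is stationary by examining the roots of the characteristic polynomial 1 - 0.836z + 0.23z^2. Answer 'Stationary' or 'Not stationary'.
\text{Stationary}

The AR(p) characteristic polynomial is P(z) = 1 - 0.836z + 0.23z^2.
Stationarity requires all roots to lie outside the unit circle, i.e. |z| > 1 for every root.
Set 1 + (-0.836) z + (0.23) z^2 = 0, i.e. a z^2 + b z + c = 0 with a = 0.23, b = -0.836, c = 1.
Discriminant D = b^2 - 4ac = (-0.836)^2 - 4*(0.23)*1 = 0.698896 - (0.92) = -0.221104.
D < 0, so the roots are the complex-conjugate pair z = (-b +/- i sqrt(-D)) / (2a) = 1.8174 +/- 1.0222i.
For a conjugate pair |z|^2 = z * conj(z) = (product of roots) = c/a = 1/(0.23) = 4.347826, so |z| = sqrt(4.347826) = 2.0851 for both roots.
Moduli of all roots: 2.0851, 2.0851.
All moduli strictly greater than 1? Yes.
Verdict: Stationary.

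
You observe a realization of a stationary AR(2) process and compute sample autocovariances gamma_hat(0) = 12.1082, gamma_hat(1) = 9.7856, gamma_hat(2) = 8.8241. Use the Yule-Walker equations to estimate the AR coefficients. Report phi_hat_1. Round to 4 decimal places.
\hat\phi_{1} = 0.6320

The Yule-Walker equations for an AR(p) process read, in matrix form,
  Gamma_p phi = r_p,   with   (Gamma_p)_{ij} = gamma(|i - j|),
                       (r_p)_i = gamma(i),   i,j = 1..p.
Substitute the sample gammas (Toeplitz matrix and right-hand side of size 2):
  Gamma_p = [[12.1082, 9.7856], [9.7856, 12.1082]]
  r_p     = [9.7856, 8.8241]
Written out:
  12.1082 phi_1 + 9.7856 phi_2 = 9.7856
  9.7856 phi_1 + 12.1082 phi_2 = 8.8241
Solve by Cramer's rule:
  det = gamma(0)^2 - gamma(1)^2 = (12.1082)^2 - (9.7856)^2 = 146.60850724 - 95.75796736 = 50.85053988
  phi_hat_1 = [gamma(1) gamma(0) - gamma(1) gamma(2)] / det = [(9.7856)(12.1082) - (9.7856)(8.8241)] / 50.85053988 = 32.13688896 / 50.85053988 = 0.632
  phi_hat_2 = [gamma(0) gamma(2) - gamma(1)^2] / det = [(12.1082)(8.8241) - (9.7856)^2] / 50.85053988 = 11.08600026 / 50.85053988 = 0.218
So phi_hat = [0.6320, 0.2180].
Therefore phi_hat_1 = 0.6320.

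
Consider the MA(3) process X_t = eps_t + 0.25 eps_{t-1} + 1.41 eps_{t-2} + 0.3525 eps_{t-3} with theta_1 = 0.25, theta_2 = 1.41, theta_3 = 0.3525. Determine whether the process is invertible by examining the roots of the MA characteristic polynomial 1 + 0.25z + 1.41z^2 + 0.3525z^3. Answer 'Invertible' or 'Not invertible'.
\text{Not invertible}

The MA(q) characteristic polynomial is P(z) = 1 + 0.25z + 1.41z^2 + 0.3525z^3.
Invertibility requires all roots to lie outside the unit circle, i.e. |z| > 1 for every root.
Degree 3: look for a simple real root z0 first, then factor out (1 - z/z0) and solve the remaining quadratic.
Testing z0 = -4: P(-4) = 1 + (0.25)(-4) + (1.41)(-4)^2 + (0.3525)(-4)^3
  = 1 + (-1) + (22.56) + (-22.56) = 0.  So z_0 = -4 is a root, |z_0| = 4.
Divide out the factor (1 + 0.25 z) = (1 - z/z0) (since 1/z0 = -0.25):
  P(z) = (1 + 0.25 z)(1 + (0) z + (1.41) z^2)
  [check: z-coef 0 - (-0.25) = 0.25; z^2-coef 1.41 - (-0.25)(0) = 1.41; z^3-coef -(-0.25)(1.41) = 0.3525.]
Remaining roots from the quadratic factor 1 + (0) z + (1.41) z^2:
  Set 1 + (0) z + (1.41) z^2 = 0, i.e. a z^2 + b z + c = 0 with a = 1.41, b = 0, c = 1.
  Discriminant D = b^2 - 4ac = (0)^2 - 4*(1.41)*1 = 0 - (5.64) = -5.64.
  D < 0, so the roots are the complex-conjugate pair z = (-b +/- i sqrt(-D)) / (2a) = 0 +/- 0.8422i.
  For a conjugate pair |z|^2 = z * conj(z) = (product of roots) = c/a = 1/(1.41) = 0.70922, so |z| = sqrt(0.70922) = 0.8422 for both roots.
Moduli of all roots: 4.0000, 0.8422, 0.8422.
All moduli strictly greater than 1? No.
Verdict: Not invertible.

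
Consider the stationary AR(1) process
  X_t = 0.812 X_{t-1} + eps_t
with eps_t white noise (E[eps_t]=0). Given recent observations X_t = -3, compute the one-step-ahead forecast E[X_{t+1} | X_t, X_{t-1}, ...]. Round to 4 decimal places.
E[X_{t+1} \mid \mathcal F_t] = -2.4360

For an AR(p) model X_t = c + sum_i phi_i X_{t-i} + eps_t, the
one-step-ahead conditional mean is
  E[X_{t+1} | X_t, ...] = c + sum_i phi_i X_{t+1-i}.
Substitute known values:
  E[X_{t+1} | ...] = (0.812) * (-3)
                   = -2.4360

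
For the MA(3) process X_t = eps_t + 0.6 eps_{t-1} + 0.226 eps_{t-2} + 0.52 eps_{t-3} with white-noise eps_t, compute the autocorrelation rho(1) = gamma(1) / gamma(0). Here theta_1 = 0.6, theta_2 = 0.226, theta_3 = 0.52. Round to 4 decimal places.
\rho(1) = 0.5074

For an MA(q) process with theta_0 = 1, the autocovariance is
  gamma(k) = sigma^2 * sum_{i=0..q-k} theta_i * theta_{i+k},
and rho(k) = gamma(k) / gamma(0). Sigma^2 cancels.
  numerator   = (1)*(0.6) + (0.6)*(0.226) + (0.226)*(0.52) = 0.85312.
  denominator = (1)^2 + (0.6)^2 + (0.226)^2 + (0.52)^2 = 1.681476.
  rho(1) = 0.85312 / 1.681476 = 0.5074.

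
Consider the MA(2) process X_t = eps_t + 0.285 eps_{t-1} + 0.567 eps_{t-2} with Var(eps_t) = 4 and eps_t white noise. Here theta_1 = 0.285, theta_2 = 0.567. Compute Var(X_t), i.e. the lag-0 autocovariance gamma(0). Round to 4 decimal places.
\gamma(0) = 5.6109

For an MA(q) process X_t = eps_t + sum_i theta_i eps_{t-i} with
Var(eps_t) = sigma^2, the variance is
  gamma(0) = sigma^2 * (1 + sum_i theta_i^2).
  sum_i theta_i^2 = (0.285)^2 + (0.567)^2 = 0.081225 + 0.321489 = 0.402714.
  gamma(0) = 4 * (1 + 0.402714) = 4 * 1.402714 = 5.610856, which rounds to 5.6109.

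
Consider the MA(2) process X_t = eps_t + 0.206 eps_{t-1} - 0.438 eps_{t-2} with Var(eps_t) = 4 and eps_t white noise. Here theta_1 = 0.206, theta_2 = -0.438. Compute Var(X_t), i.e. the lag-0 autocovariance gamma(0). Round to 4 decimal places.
\gamma(0) = 4.9371

For an MA(q) process X_t = eps_t + sum_i theta_i eps_{t-i} with
Var(eps_t) = sigma^2, the variance is
  gamma(0) = sigma^2 * (1 + sum_i theta_i^2).
  sum_i theta_i^2 = (0.206)^2 + (-0.438)^2 = 0.042436 + 0.191844 = 0.23428.
  gamma(0) = 4 * (1 + 0.23428) = 4 * 1.23428 = 4.93712, which rounds to 4.9371.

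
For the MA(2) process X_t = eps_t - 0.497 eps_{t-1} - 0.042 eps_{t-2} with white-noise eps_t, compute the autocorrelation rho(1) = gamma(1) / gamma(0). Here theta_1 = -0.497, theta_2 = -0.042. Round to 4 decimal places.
\rho(1) = -0.3813

For an MA(q) process with theta_0 = 1, the autocovariance is
  gamma(k) = sigma^2 * sum_{i=0..q-k} theta_i * theta_{i+k},
and rho(k) = gamma(k) / gamma(0). Sigma^2 cancels.
  numerator   = (1)*(-0.497) + (-0.497)*(-0.042) = -0.476126.
  denominator = (1)^2 + (-0.497)^2 + (-0.042)^2 = 1.248773.
  rho(1) = -0.476126 / 1.248773 = -0.3813.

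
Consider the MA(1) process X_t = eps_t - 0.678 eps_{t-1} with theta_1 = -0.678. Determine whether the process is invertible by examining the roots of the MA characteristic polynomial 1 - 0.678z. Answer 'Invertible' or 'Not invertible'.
\text{Invertible}

The MA(q) characteristic polynomial is P(z) = 1 - 0.678z.
Invertibility requires all roots to lie outside the unit circle, i.e. |z| > 1 for every root.
This is linear in z: 1 + (-0.678) z = 0  =>  z = -1/(-0.678) = 1.474926,  |z| = 1.474926.
Moduli of all roots: 1.4749.
All moduli strictly greater than 1? Yes.
Verdict: Invertible.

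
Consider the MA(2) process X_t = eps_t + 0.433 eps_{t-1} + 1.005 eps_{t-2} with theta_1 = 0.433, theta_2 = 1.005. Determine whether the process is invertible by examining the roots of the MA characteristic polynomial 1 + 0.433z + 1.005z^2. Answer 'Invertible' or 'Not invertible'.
\text{Not invertible}

The MA(q) characteristic polynomial is P(z) = 1 + 0.433z + 1.005z^2.
Invertibility requires all roots to lie outside the unit circle, i.e. |z| > 1 for every root.
Set 1 + (0.433) z + (1.005) z^2 = 0, i.e. a z^2 + b z + c = 0 with a = 1.005, b = 0.433, c = 1.
Discriminant D = b^2 - 4ac = (0.433)^2 - 4*(1.005)*1 = 0.187489 - (4.02) = -3.832511.
D < 0, so the roots are the complex-conjugate pair z = (-b +/- i sqrt(-D)) / (2a) = -0.2154 +/- 0.974i.
For a conjugate pair |z|^2 = z * conj(z) = (product of roots) = c/a = 1/(1.005) = 0.995025, so |z| = sqrt(0.995025) = 0.9975 for both roots.
Moduli of all roots: 0.9975, 0.9975.
All moduli strictly greater than 1? No.
Verdict: Not invertible.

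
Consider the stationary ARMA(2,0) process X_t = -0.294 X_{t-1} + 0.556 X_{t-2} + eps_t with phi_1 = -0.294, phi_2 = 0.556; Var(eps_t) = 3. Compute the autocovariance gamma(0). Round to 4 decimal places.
\gamma(0) = 7.7330

Multiply the model equation by X_{t-k} and take expectations. With theta_0 = psi_0 = 1 and psi_j the MA(infinity) weights, this gives
  gamma(k) - sum_i phi_i gamma(k-i) = c_k,
  c_k = sigma^2 * sum_{j=k..q} theta_j psi_{j-k}   (c_k = 0 for k > q),
using gamma(-m) = gamma(m).
Pure AR (q = 0): c_0 = sigma^2 = 3, c_k = 0 for k >= 1.
Equations for k = 0, 1, 2 (AR order 2, c_2 = 0):
  (E0) gamma(0) = phi_1 gamma(1) + phi_2 gamma(2) + c_0
  (E1) gamma(1) = phi_1 gamma(0) + phi_2 gamma(1) + c_1
  (E2) gamma(2) = phi_1 gamma(1) + phi_2 gamma(0)
From (E1): gamma(1) = A gamma(0) + B with
  A = phi_1 / (1 - phi_2) = -0.294 / 0.444 = -0.662162,   B = c_1 / (1 - phi_2) = 0 / 0.444 = 0.
Insert (E2) into (E0): gamma(0) (1 - phi_2^2) = phi_1 (1 + phi_2) gamma(1) + c_0.
  phi_1 (1 + phi_2) = (-0.294)(1.556) = -0.457464,   1 - phi_2^2 = 0.690864.
Replace gamma(1) by A gamma(0) + B and collect gamma(0):
  gamma(0) [0.690864 - (-0.457464)(-0.662162)] = c_0 = 3
  gamma(0) * 0.387949 = 3
  gamma(0) = 3 / 0.387949 = 7.732982.
Therefore gamma(0) = 7.7330 (to 4 decimal places).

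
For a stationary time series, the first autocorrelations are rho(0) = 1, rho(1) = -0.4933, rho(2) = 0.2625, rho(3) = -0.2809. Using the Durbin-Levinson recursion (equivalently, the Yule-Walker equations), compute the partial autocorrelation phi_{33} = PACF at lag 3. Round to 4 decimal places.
\phi_{33} = -0.1881

The PACF at lag k is phi_{kk}, the last component of the solution
to the Yule-Walker system G_k phi = r_k where
  (G_k)_{ij} = rho(|i - j|), (r_k)_i = rho(i), i,j = 1..k.
Equivalently, Durbin-Levinson gives phi_{kk} iteratively:
  phi_{11} = rho(1)
  phi_{kk} = [rho(k) - sum_{j=1..k-1} phi_{k-1,j} rho(k-j)]
            / [1 - sum_{j=1..k-1} phi_{k-1,j} rho(j)],
  phi_{k,j} = phi_{k-1,j} - phi_{kk} phi_{k-1,k-j},  j = 1..k-1.
Step k = 1:
  phi_11 = rho(1) = -0.4933.
Step k = 2:
  phi_22 = [rho(2) - phi_11 rho(1)] / [1 - phi_11 rho(1)] = [0.2625 - (-0.4933)(-0.4933)] / [1 - (-0.4933)(-0.4933)]
         = 0.01915511 / 0.75665511 = 0.025316.
  Update: phi_21 = phi_11 - phi_22 phi_11 = -0.4933 - (0.025316)(-0.4933) = -0.480812.
Step k = 3:
  phi_33 = [rho(3) - phi_21 rho(2) - phi_22 rho(1)] / [1 - phi_21 rho(1) - phi_22 rho(2)]
    numerator   = -0.2809 - (-0.480812)(0.2625) - (0.025316)(-0.4933) = -0.14219875
    denominator = 1 - (-0.480812)(-0.4933) - (0.025316)(0.2625) = 0.75617019
  phi_33 = -0.14219875 / 0.75617019 = -0.1881.
Therefore phi_{33} = -0.1881.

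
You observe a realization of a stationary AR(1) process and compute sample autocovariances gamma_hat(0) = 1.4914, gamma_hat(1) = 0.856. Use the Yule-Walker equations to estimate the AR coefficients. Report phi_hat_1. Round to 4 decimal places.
\hat\phi_{1} = 0.5740

The Yule-Walker equations for an AR(p) process read, in matrix form,
  Gamma_p phi = r_p,   with   (Gamma_p)_{ij} = gamma(|i - j|),
                       (r_p)_i = gamma(i),   i,j = 1..p.
Substitute the sample gammas (Toeplitz matrix and right-hand side of size 1):
  Gamma_p = [[1.4914]]
  r_p     = [0.856]
With p = 1 this is the single equation gamma(0) phi_1 = gamma(1):
  phi_hat_1 = gamma(1) / gamma(0) = 0.856 / 1.4914 = 0.5740.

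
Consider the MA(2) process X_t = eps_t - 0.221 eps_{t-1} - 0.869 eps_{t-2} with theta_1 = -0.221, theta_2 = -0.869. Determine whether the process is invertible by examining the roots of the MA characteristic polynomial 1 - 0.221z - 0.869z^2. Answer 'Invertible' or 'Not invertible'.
\text{Not invertible}

The MA(q) characteristic polynomial is P(z) = 1 - 0.221z - 0.869z^2.
Invertibility requires all roots to lie outside the unit circle, i.e. |z| > 1 for every root.
Set 1 + (-0.221) z + (-0.869) z^2 = 0, i.e. a z^2 + b z + c = 0 with a = -0.869, b = -0.221, c = 1.
Discriminant D = b^2 - 4ac = (-0.221)^2 - 4*(-0.869)*1 = 0.048841 - (-3.476) = 3.524841.
D >= 0, so the roots are real: z = (-b +/- sqrt(D)) / (2a) = (0.221 +/- 1.877456) / (-1.738).
  z_1 = (0.221 + 1.877456) / (-1.738) = -1.2074,   |z_1| = 1.2074.
  z_2 = (0.221 - 1.877456) / (-1.738) = 0.9531,   |z_2| = 0.9531.
Moduli of all roots: 1.2074, 0.9531.
All moduli strictly greater than 1? No.
Verdict: Not invertible.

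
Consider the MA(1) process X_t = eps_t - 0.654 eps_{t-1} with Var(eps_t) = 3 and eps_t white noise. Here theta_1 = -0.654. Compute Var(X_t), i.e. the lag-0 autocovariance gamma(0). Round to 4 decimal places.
\gamma(0) = 4.2831

For an MA(q) process X_t = eps_t + sum_i theta_i eps_{t-i} with
Var(eps_t) = sigma^2, the variance is
  gamma(0) = sigma^2 * (1 + sum_i theta_i^2).
  sum_i theta_i^2 = (-0.654)^2 = 0.427716.
  gamma(0) = 3 * (1 + 0.427716) = 3 * 1.427716 = 4.283148, which rounds to 4.2831.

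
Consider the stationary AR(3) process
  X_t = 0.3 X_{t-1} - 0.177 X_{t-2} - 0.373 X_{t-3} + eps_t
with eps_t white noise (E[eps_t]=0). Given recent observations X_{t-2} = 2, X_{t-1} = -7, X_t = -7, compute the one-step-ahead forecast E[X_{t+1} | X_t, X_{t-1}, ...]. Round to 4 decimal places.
E[X_{t+1} \mid \mathcal F_t] = -1.6070

For an AR(p) model X_t = c + sum_i phi_i X_{t-i} + eps_t, the
one-step-ahead conditional mean is
  E[X_{t+1} | X_t, ...] = c + sum_i phi_i X_{t+1-i}.
Substitute known values:
  E[X_{t+1} | ...] = (0.3) * (-7) + (-0.177) * (-7) + (-0.373) * (2)
                   = -1.6070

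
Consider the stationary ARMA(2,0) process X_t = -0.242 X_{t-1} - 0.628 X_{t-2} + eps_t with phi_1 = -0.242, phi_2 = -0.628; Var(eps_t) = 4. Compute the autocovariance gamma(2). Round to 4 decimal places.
\gamma(2) = -3.9986

Multiply the model equation by X_{t-k} and take expectations. With theta_0 = psi_0 = 1 and psi_j the MA(infinity) weights, this gives
  gamma(k) - sum_i phi_i gamma(k-i) = c_k,
  c_k = sigma^2 * sum_{j=k..q} theta_j psi_{j-k}   (c_k = 0 for k > q),
using gamma(-m) = gamma(m).
Pure AR (q = 0): c_0 = sigma^2 = 4, c_k = 0 for k >= 1.
Equations for k = 0, 1, 2 (AR order 2, c_2 = 0):
  (E0) gamma(0) = phi_1 gamma(1) + phi_2 gamma(2) + c_0
  (E1) gamma(1) = phi_1 gamma(0) + phi_2 gamma(1) + c_1
  (E2) gamma(2) = phi_1 gamma(1) + phi_2 gamma(0)
From (E1): gamma(1) = A gamma(0) + B with
  A = phi_1 / (1 - phi_2) = -0.242 / 1.628 = -0.148649,   B = c_1 / (1 - phi_2) = 0 / 1.628 = 0.
Insert (E2) into (E0): gamma(0) (1 - phi_2^2) = phi_1 (1 + phi_2) gamma(1) + c_0.
  phi_1 (1 + phi_2) = (-0.242)(0.372) = -0.090024,   1 - phi_2^2 = 0.605616.
Replace gamma(1) by A gamma(0) + B and collect gamma(0):
  gamma(0) [0.605616 - (-0.090024)(-0.148649)] = c_0 = 4
  gamma(0) * 0.592234 = 4
  gamma(0) = 4 / 0.592234 = 6.754086.
  gamma(1) = A gamma(0) = (-0.148649)(6.754086) = -1.003986.
  gamma(2) = phi_1 gamma(1) + phi_2 gamma(0) = (-0.242)(-1.003986) + (-0.628)(6.754086) = -3.998602.
Therefore gamma(2) = -3.9986 (to 4 decimal places).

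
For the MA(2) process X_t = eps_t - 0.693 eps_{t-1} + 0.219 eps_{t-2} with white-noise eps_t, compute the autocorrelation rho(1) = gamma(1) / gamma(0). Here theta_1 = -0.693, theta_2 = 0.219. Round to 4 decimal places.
\rho(1) = -0.5528

For an MA(q) process with theta_0 = 1, the autocovariance is
  gamma(k) = sigma^2 * sum_{i=0..q-k} theta_i * theta_{i+k},
and rho(k) = gamma(k) / gamma(0). Sigma^2 cancels.
  numerator   = (1)*(-0.693) + (-0.693)*(0.219) = -0.844767.
  denominator = (1)^2 + (-0.693)^2 + (0.219)^2 = 1.52821.
  rho(1) = -0.844767 / 1.52821 = -0.5528.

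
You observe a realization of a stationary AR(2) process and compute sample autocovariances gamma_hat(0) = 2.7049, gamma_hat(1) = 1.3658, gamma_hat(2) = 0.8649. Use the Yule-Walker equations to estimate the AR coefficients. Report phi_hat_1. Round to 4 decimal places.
\hat\phi_{1} = 0.4610

The Yule-Walker equations for an AR(p) process read, in matrix form,
  Gamma_p phi = r_p,   with   (Gamma_p)_{ij} = gamma(|i - j|),
                       (r_p)_i = gamma(i),   i,j = 1..p.
Substitute the sample gammas (Toeplitz matrix and right-hand side of size 2):
  Gamma_p = [[2.7049, 1.3658], [1.3658, 2.7049]]
  r_p     = [1.3658, 0.8649]
Written out:
  2.7049 phi_1 + 1.3658 phi_2 = 1.3658
  1.3658 phi_1 + 2.7049 phi_2 = 0.8649
Solve by Cramer's rule:
  det = gamma(0)^2 - gamma(1)^2 = (2.7049)^2 - (1.3658)^2 = 7.31648401 - 1.86540964 = 5.45107437
  phi_hat_1 = [gamma(1) gamma(0) - gamma(1) gamma(2)] / det = [(1.3658)(2.7049) - (1.3658)(0.8649)] / 5.45107437 = 2.513072 / 5.45107437 = 0.461
  phi_hat_2 = [gamma(0) gamma(2) - gamma(1)^2] / det = [(2.7049)(0.8649) - (1.3658)^2] / 5.45107437 = 0.47405837 / 5.45107437 = 0.087
So phi_hat = [0.4610, 0.0870].
Therefore phi_hat_1 = 0.4610.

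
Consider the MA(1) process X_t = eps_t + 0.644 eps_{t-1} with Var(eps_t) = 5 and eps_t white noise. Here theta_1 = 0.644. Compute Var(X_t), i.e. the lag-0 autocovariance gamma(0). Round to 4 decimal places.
\gamma(0) = 7.0737

For an MA(q) process X_t = eps_t + sum_i theta_i eps_{t-i} with
Var(eps_t) = sigma^2, the variance is
  gamma(0) = sigma^2 * (1 + sum_i theta_i^2).
  sum_i theta_i^2 = (0.644)^2 = 0.414736.
  gamma(0) = 5 * (1 + 0.414736) = 5 * 1.414736 = 7.07368, which rounds to 7.0737.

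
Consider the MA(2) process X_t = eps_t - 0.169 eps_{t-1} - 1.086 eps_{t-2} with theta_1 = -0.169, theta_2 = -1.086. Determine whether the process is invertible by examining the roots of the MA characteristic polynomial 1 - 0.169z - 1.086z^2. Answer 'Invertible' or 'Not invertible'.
\text{Not invertible}

The MA(q) characteristic polynomial is P(z) = 1 - 0.169z - 1.086z^2.
Invertibility requires all roots to lie outside the unit circle, i.e. |z| > 1 for every root.
Set 1 + (-0.169) z + (-1.086) z^2 = 0, i.e. a z^2 + b z + c = 0 with a = -1.086, b = -0.169, c = 1.
Discriminant D = b^2 - 4ac = (-0.169)^2 - 4*(-1.086)*1 = 0.028561 - (-4.344) = 4.372561.
D >= 0, so the roots are real: z = (-b +/- sqrt(D)) / (2a) = (0.169 +/- 2.091067) / (-2.172).
  z_1 = (0.169 + 2.091067) / (-2.172) = -1.0405,   |z_1| = 1.0405.
  z_2 = (0.169 - 2.091067) / (-2.172) = 0.8849,   |z_2| = 0.8849.
Moduli of all roots: 1.0405, 0.8849.
All moduli strictly greater than 1? No.
Verdict: Not invertible.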